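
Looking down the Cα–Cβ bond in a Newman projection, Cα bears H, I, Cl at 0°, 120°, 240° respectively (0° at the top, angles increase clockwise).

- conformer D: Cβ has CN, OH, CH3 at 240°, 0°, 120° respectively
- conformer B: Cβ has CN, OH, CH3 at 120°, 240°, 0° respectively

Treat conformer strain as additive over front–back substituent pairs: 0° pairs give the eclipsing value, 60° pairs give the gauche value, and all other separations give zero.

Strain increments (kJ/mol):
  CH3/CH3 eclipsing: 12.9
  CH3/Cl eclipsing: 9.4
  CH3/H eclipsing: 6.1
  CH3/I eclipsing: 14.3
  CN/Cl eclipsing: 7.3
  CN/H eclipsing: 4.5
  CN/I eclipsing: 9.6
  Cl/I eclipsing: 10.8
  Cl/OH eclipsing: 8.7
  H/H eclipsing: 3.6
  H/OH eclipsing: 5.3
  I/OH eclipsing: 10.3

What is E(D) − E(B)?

+2.5 kJ/mol

D (eclipsed): H(0°)/OH(0°) eclipsed 5.3; I(120°)/CH3(120°) eclipsed 14.3; Cl(240°)/CN(240°) eclipsed 7.3 → 26.9 kJ/mol.
B (eclipsed): H(0°)/CH3(0°) eclipsed 6.1; I(120°)/CN(120°) eclipsed 9.6; Cl(240°)/OH(240°) eclipsed 8.7 → 24.4 kJ/mol.
E(D) − E(B) = 26.9 − 24.4 = +2.5 kJ/mol.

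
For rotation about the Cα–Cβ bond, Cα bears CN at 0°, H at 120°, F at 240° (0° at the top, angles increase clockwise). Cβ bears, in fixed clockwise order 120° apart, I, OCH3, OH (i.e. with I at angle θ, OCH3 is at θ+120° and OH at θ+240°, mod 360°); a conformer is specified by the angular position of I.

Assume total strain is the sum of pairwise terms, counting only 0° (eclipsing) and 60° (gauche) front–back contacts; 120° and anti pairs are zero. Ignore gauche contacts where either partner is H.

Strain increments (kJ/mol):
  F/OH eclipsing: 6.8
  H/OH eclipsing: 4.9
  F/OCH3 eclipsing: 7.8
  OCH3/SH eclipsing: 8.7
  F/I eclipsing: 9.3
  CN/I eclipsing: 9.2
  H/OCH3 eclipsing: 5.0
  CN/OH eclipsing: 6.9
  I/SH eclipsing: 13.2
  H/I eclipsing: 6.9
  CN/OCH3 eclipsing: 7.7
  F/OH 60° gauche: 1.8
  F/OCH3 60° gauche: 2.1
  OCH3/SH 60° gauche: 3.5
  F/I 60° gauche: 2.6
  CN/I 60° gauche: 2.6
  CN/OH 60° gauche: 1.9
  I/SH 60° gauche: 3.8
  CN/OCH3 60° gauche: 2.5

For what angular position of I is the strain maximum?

I at 0° (eclipsed): CN(0°)/I(0°) eclipsed 9.2; H(120°)/OCH3(120°) eclipsed 5.0; F(240°)/OH(240°) eclipsed 6.8 → 21.0 kJ/mol.
I at 60° (staggered): CN(0°)/I(60°) gauche 2.6; CN(0°)/OH(300°) gauche 1.9; F(240°)/OCH3(180°) gauche 2.1; F(240°)/OH(300°) gauche 1.8 → 8.4 kJ/mol.
I at 120° (eclipsed): CN(0°)/OH(0°) eclipsed 6.9; H(120°)/I(120°) eclipsed 6.9; F(240°)/OCH3(240°) eclipsed 7.8 → 21.6 kJ/mol.
I at 180° (staggered): CN(0°)/OCH3(300°) gauche 2.5; CN(0°)/OH(60°) gauche 1.9; F(240°)/I(180°) gauche 2.6; F(240°)/OCH3(300°) gauche 2.1 → 9.1 kJ/mol.
I at 240° (eclipsed): CN(0°)/OCH3(0°) eclipsed 7.7; H(120°)/OH(120°) eclipsed 4.9; F(240°)/I(240°) eclipsed 9.3 → 21.9 kJ/mol.
I at 300° (staggered): CN(0°)/I(300°) gauche 2.6; CN(0°)/OCH3(60°) gauche 2.5; F(240°)/I(300°) gauche 2.6; F(240°)/OH(180°) gauche 1.8 → 9.5 kJ/mol.
The maximum (21.9 kJ/mol) occurs with I at 240°.

240°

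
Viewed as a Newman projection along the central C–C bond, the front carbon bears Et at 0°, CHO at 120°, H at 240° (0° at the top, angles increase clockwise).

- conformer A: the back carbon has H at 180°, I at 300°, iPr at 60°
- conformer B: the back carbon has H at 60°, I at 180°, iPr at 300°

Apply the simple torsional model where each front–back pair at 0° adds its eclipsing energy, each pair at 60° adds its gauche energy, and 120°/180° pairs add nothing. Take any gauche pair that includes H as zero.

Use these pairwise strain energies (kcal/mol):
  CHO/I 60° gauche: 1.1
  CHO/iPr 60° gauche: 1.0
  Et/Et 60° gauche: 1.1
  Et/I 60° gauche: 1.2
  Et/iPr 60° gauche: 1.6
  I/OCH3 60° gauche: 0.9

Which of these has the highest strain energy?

A (staggered): Et–I gauche, Et–iPr gauche, CHO–iPr gauche; 1.2 + 1.6 + 1.0 = 3.8 kcal/mol.
B (staggered): Et–iPr gauche, CHO–I gauche; 1.6 + 1.1 = 2.7 kcal/mol.
A has the highest total (3.8 kcal/mol).

A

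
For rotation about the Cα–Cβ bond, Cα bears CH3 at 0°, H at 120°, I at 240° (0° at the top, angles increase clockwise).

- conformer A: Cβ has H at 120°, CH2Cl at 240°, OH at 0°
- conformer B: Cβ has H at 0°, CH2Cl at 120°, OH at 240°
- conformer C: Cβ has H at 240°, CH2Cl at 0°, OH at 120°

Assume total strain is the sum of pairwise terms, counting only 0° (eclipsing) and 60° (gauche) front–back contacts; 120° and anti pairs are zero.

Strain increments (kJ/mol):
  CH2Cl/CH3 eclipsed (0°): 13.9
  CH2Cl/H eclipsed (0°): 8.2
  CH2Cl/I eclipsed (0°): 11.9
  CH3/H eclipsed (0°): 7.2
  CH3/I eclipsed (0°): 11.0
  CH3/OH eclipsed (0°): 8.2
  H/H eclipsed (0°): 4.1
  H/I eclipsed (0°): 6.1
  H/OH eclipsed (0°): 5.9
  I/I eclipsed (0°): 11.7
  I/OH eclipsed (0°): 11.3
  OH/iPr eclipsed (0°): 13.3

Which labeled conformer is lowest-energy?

A is eclipsed. CH3 at 0° is eclipsed with OH at 0° (8.2); H at 120° is eclipsed with H at 120° (4.1); I at 240° is eclipsed with CH2Cl at 240° (11.9). Total 24.2 kJ/mol.
B is eclipsed. CH3 at 0° is eclipsed with H at 0° (7.2); H at 120° is eclipsed with CH2Cl at 120° (8.2); I at 240° is eclipsed with OH at 240° (11.3). Total 26.7 kJ/mol.
C is eclipsed. CH3 at 0° is eclipsed with CH2Cl at 0° (13.9); H at 120° is eclipsed with OH at 120° (5.9); I at 240° is eclipsed with H at 240° (6.1). Total 25.9 kJ/mol.
A has the lowest total (24.2 kJ/mol).

A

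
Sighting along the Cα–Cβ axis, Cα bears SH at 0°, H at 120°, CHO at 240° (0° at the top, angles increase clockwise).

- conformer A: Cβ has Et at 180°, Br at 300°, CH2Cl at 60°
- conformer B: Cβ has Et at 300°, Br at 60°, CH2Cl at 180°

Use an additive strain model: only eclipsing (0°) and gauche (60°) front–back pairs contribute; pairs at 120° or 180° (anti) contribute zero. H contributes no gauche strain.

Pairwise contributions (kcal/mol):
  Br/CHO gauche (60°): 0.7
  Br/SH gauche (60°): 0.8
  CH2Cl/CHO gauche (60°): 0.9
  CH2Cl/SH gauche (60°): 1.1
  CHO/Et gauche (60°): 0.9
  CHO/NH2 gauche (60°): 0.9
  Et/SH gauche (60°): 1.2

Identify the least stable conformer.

A (staggered): SH(0°)/Br(300°) gauche 0.8; SH(0°)/CH2Cl(60°) gauche 1.1; CHO(240°)/Et(180°) gauche 0.9; CHO(240°)/Br(300°) gauche 0.7 → 3.5 kcal/mol.
B (staggered): SH(0°)/Et(300°) gauche 1.2; SH(0°)/Br(60°) gauche 0.8; CHO(240°)/Et(300°) gauche 0.9; CHO(240°)/CH2Cl(180°) gauche 0.9 → 3.8 kcal/mol.
B has the highest total (3.8 kcal/mol).

B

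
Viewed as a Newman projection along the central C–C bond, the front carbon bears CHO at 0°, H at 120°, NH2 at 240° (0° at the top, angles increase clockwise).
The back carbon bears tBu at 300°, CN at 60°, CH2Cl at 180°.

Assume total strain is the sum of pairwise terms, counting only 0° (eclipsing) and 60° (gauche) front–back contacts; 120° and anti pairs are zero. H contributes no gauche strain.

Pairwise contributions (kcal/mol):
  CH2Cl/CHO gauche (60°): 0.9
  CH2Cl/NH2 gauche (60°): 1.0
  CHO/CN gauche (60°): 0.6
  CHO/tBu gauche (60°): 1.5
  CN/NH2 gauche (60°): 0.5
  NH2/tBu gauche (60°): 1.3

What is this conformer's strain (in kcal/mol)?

4.4 kcal/mol

This conformer (staggered): CHO–tBu gauche, CHO–CN gauche, NH2–tBu gauche, NH2–CH2Cl gauche; 1.5 + 0.6 + 1.3 + 1.0 = 4.4 kcal/mol.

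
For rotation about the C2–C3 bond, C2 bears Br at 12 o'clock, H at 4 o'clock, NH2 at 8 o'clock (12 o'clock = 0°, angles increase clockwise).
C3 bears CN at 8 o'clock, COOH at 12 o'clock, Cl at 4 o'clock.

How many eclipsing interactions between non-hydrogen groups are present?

2

Non-H eclipsing pairs: Br(0°)/COOH(0°); NH2(240°)/CN(240°) — 2 interactions.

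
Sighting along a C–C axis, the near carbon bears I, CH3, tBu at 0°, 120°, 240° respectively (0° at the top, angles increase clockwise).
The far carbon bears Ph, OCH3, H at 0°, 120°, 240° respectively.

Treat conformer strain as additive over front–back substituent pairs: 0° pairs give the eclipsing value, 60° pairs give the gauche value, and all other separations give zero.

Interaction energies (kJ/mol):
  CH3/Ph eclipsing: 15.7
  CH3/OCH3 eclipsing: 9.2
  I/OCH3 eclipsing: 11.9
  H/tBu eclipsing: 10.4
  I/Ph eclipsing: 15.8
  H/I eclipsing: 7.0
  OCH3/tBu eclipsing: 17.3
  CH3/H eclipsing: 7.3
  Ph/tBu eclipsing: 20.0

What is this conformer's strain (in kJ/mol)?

This conformer is eclipsed. I at 0° is eclipsed with Ph at 0° (15.8); CH3 at 120° is eclipsed with OCH3 at 120° (9.2); tBu at 240° is eclipsed with H at 240° (10.4). Total 35.4 kJ/mol.

35.4 kJ/mol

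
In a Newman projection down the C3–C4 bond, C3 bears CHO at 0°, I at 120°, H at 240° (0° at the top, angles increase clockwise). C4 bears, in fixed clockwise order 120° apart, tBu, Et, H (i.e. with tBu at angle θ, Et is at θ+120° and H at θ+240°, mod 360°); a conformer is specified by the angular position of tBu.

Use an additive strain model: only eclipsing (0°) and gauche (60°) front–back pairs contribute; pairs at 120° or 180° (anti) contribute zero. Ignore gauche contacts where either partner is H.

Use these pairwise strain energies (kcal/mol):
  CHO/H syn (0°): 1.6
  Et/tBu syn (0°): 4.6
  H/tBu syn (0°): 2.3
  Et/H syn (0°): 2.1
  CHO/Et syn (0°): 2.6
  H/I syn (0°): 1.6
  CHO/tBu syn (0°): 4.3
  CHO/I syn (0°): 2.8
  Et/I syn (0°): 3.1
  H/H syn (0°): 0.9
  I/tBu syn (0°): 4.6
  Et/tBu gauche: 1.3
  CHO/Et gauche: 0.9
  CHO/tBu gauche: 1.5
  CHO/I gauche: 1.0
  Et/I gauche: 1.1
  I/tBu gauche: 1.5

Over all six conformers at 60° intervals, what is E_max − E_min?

5.9 kcal/mol

tBu at 0° (eclipsed): CHO–tBu eclipsed, I–Et eclipsed, H–H eclipsed; 4.3 + 3.1 + 0.9 = 8.3 kcal/mol.
tBu at 60° (staggered): CHO–tBu gauche, I–tBu gauche, I–Et gauche; 1.5 + 1.5 + 1.1 = 4.1 kcal/mol.
tBu at 120° (eclipsed): CHO–H eclipsed, I–tBu eclipsed, H–Et eclipsed; 1.6 + 4.6 + 2.1 = 8.3 kcal/mol.
tBu at 180° (staggered): CHO–Et gauche, I–tBu gauche; 0.9 + 1.5 = 2.4 kcal/mol.
tBu at 240° (eclipsed): CHO–Et eclipsed, I–H eclipsed, H–tBu eclipsed; 2.6 + 1.6 + 2.3 = 6.5 kcal/mol.
tBu at 300° (staggered): CHO–tBu gauche, CHO–Et gauche, I–Et gauche; 1.5 + 0.9 + 1.1 = 3.5 kcal/mol.
Max at 0° (8.3 kcal/mol), min at 180° (2.4 kcal/mol); barrier = 5.9 kcal/mol.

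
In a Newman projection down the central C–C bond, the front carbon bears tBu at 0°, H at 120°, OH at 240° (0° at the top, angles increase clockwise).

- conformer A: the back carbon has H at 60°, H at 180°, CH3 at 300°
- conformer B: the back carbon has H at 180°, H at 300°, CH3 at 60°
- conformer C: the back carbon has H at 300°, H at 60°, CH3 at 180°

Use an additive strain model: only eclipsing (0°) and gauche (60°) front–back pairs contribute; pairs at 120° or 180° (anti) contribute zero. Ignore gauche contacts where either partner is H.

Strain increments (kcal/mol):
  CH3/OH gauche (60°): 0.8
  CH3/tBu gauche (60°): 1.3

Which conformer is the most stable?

A (staggered): tBu(0°)/CH3(300°) gauche 1.3; OH(240°)/CH3(300°) gauche 0.8 → 2.1 kcal/mol.
B (staggered): tBu(0°)/CH3(60°) gauche 1.3 → 1.3 kcal/mol.
C (staggered): OH(240°)/CH3(180°) gauche 0.8 → 0.8 kcal/mol.
C has the lowest total (0.8 kcal/mol).

C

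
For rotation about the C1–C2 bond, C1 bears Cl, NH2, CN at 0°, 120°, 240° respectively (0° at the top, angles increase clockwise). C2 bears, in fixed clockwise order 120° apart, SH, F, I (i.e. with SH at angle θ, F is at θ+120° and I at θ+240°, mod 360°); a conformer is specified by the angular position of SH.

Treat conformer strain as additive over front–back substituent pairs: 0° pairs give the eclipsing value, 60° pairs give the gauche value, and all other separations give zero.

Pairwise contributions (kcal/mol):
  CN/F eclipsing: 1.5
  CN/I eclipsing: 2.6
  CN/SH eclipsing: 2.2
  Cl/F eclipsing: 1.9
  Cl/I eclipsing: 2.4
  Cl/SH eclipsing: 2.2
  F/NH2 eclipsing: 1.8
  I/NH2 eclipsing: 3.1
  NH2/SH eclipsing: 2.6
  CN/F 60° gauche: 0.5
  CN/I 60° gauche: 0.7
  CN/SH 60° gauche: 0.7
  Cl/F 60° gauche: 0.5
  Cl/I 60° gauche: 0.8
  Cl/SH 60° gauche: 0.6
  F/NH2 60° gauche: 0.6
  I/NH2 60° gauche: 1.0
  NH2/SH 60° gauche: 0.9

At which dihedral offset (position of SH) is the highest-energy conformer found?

240°

SH at 0° (eclipsed): Cl(0°)/SH(0°) eclipsed 2.2; NH2(120°)/F(120°) eclipsed 1.8; CN(240°)/I(240°) eclipsed 2.6 → 6.6 kcal/mol.
SH at 60° (staggered): Cl(0°)/SH(60°) gauche 0.6; Cl(0°)/I(300°) gauche 0.8; NH2(120°)/SH(60°) gauche 0.9; NH2(120°)/F(180°) gauche 0.6; CN(240°)/F(180°) gauche 0.5; CN(240°)/I(300°) gauche 0.7 → 4.1 kcal/mol.
SH at 120° (eclipsed): Cl(0°)/I(0°) eclipsed 2.4; NH2(120°)/SH(120°) eclipsed 2.6; CN(240°)/F(240°) eclipsed 1.5 → 6.5 kcal/mol.
SH at 180° (staggered): Cl(0°)/F(300°) gauche 0.5; Cl(0°)/I(60°) gauche 0.8; NH2(120°)/SH(180°) gauche 0.9; NH2(120°)/I(60°) gauche 1.0; CN(240°)/SH(180°) gauche 0.7; CN(240°)/F(300°) gauche 0.5 → 4.4 kcal/mol.
SH at 240° (eclipsed): Cl(0°)/F(0°) eclipsed 1.9; NH2(120°)/I(120°) eclipsed 3.1; CN(240°)/SH(240°) eclipsed 2.2 → 7.2 kcal/mol.
SH at 300° (staggered): Cl(0°)/SH(300°) gauche 0.6; Cl(0°)/F(60°) gauche 0.5; NH2(120°)/F(60°) gauche 0.6; NH2(120°)/I(180°) gauche 1.0; CN(240°)/SH(300°) gauche 0.7; CN(240°)/I(180°) gauche 0.7 → 4.1 kcal/mol.
The maximum (7.2 kcal/mol) occurs with SH at 240°.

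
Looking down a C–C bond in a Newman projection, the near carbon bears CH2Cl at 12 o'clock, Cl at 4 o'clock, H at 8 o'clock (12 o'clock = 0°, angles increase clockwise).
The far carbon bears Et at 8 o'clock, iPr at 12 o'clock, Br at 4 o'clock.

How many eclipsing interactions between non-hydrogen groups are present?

Non-H eclipsing pairs: CH2Cl(0°)/iPr(0°); Cl(120°)/Br(120°) — 2 interactions.

2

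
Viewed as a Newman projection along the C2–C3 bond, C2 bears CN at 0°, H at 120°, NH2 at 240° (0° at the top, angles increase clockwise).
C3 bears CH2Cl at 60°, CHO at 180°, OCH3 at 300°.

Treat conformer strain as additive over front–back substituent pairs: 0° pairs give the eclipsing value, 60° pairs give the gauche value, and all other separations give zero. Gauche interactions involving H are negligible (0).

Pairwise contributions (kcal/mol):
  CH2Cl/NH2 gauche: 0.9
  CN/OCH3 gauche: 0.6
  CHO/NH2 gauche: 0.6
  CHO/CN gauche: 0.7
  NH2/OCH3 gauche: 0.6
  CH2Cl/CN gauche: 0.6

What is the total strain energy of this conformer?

2.4 kcal/mol

This conformer (staggered): CN–CH2Cl gauche, CN–OCH3 gauche, NH2–CHO gauche, NH2–OCH3 gauche; 0.6 + 0.6 + 0.6 + 0.6 = 2.4 kcal/mol.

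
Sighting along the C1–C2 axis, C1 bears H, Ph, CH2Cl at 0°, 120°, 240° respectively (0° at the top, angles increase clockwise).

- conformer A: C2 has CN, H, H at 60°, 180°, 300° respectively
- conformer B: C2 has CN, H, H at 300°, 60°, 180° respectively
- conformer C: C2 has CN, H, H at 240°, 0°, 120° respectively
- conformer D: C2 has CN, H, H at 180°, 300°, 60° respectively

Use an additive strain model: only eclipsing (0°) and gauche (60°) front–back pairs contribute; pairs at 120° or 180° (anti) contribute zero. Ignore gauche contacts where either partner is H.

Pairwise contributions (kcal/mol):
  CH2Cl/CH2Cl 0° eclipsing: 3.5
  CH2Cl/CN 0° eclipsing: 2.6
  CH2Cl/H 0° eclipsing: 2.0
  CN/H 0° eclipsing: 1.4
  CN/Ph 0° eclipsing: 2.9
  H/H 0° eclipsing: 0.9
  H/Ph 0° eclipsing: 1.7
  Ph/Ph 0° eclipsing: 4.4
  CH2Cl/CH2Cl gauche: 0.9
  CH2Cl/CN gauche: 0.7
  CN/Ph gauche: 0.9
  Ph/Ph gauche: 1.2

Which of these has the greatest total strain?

A (staggered): Ph–CN gauche; 0.9 = 0.9 kcal/mol.
B (staggered): CH2Cl–CN gauche; 0.7 = 0.7 kcal/mol.
C (eclipsed): H–H eclipsed, Ph–H eclipsed, CH2Cl–CN eclipsed; 0.9 + 1.7 + 2.6 = 5.2 kcal/mol.
D (staggered): Ph–CN gauche, CH2Cl–CN gauche; 0.9 + 0.7 = 1.6 kcal/mol.
C has the highest total (5.2 kcal/mol).

C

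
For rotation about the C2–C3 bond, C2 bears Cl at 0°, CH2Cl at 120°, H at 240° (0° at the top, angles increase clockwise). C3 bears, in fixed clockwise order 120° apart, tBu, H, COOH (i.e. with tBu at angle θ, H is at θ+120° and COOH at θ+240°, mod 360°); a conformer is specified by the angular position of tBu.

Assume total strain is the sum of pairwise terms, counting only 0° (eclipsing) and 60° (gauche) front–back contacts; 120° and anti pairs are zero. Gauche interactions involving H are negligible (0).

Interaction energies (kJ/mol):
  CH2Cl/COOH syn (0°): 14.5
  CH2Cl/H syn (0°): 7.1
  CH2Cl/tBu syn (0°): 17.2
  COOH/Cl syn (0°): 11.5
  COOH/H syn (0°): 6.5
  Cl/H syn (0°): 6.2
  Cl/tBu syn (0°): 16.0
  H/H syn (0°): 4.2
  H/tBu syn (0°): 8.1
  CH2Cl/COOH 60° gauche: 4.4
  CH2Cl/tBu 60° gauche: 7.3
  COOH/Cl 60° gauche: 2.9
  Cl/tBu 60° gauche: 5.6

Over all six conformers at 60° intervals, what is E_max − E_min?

22.9 kJ/mol

tBu at 0° is eclipsed. Cl at 0° is eclipsed with tBu at 0° (16.0); CH2Cl at 120° is eclipsed with H at 120° (7.1); H at 240° is eclipsed with COOH at 240° (6.5). Total 29.6 kJ/mol.
tBu at 60° is staggered. Cl at 0° is gauche with tBu at 60° (5.6); Cl at 0° is gauche with COOH at 300° (2.9); CH2Cl at 120° is gauche with tBu at 60° (7.3). Total 15.8 kJ/mol.
tBu at 120° is eclipsed. Cl at 0° is eclipsed with COOH at 0° (11.5); CH2Cl at 120° is eclipsed with tBu at 120° (17.2); H at 240° is eclipsed with H at 240° (4.2). Total 32.9 kJ/mol.
tBu at 180° is staggered. Cl at 0° is gauche with COOH at 60° (2.9); CH2Cl at 120° is gauche with tBu at 180° (7.3); CH2Cl at 120° is gauche with COOH at 60° (4.4). Total 14.6 kJ/mol.
tBu at 240° is eclipsed. Cl at 0° is eclipsed with H at 0° (6.2); CH2Cl at 120° is eclipsed with COOH at 120° (14.5); H at 240° is eclipsed with tBu at 240° (8.1). Total 28.8 kJ/mol.
tBu at 300° is staggered. Cl at 0° is gauche with tBu at 300° (5.6); CH2Cl at 120° is gauche with COOH at 180° (4.4). Total 10.0 kJ/mol.
Max at 120° (32.9 kJ/mol), min at 300° (10.0 kJ/mol); barrier = 22.9 kJ/mol.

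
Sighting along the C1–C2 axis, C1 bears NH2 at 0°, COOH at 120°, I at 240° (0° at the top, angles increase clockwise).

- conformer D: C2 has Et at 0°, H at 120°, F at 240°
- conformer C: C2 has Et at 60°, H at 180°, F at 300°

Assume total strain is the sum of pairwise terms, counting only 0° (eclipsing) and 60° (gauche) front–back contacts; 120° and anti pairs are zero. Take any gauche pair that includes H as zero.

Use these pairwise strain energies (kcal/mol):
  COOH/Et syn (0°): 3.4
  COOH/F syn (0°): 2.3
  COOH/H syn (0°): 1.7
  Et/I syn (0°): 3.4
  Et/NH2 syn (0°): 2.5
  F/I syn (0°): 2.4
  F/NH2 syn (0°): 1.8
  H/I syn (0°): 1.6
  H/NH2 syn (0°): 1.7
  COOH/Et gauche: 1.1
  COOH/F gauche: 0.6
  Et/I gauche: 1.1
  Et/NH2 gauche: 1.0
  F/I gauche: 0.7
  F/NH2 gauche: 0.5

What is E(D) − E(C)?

D is eclipsed. NH2 at 0° is eclipsed with Et at 0° (2.5); COOH at 120° is eclipsed with H at 120° (1.7); I at 240° is eclipsed with F at 240° (2.4). Total 6.6 kcal/mol.
C is staggered. NH2 at 0° is gauche with Et at 60° (1.0); NH2 at 0° is gauche with F at 300° (0.5); COOH at 120° is gauche with Et at 60° (1.1); I at 240° is gauche with F at 300° (0.7). Total 3.3 kcal/mol.
E(D) − E(C) = 6.6 − 3.3 = +3.3 kcal/mol.

+3.3 kcal/mol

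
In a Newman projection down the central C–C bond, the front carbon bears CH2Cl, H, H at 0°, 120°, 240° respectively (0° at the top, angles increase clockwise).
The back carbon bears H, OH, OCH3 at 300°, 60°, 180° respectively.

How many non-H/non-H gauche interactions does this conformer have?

Non-H gauche pairs: CH2Cl(0°)/OH(60°) — 1 interaction.

1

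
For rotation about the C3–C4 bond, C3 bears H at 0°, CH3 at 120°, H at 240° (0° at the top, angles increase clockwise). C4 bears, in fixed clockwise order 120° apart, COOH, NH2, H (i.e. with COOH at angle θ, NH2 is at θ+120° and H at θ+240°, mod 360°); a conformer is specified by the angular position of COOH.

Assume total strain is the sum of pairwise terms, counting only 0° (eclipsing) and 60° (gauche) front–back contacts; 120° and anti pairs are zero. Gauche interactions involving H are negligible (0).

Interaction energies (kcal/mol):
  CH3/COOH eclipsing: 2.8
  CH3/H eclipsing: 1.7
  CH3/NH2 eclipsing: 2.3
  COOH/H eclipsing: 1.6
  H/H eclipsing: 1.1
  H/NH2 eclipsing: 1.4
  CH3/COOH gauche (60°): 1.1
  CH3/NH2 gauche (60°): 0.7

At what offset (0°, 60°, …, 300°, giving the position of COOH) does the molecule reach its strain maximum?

120°

COOH at 0° (eclipsed): H–COOH eclipsed, CH3–NH2 eclipsed, H–H eclipsed; 1.6 + 2.3 + 1.1 = 5.0 kcal/mol.
COOH at 60° (staggered): CH3–COOH gauche, CH3–NH2 gauche; 1.1 + 0.7 = 1.8 kcal/mol.
COOH at 120° (eclipsed): H–H eclipsed, CH3–COOH eclipsed, H–NH2 eclipsed; 1.1 + 2.8 + 1.4 = 5.3 kcal/mol.
COOH at 180° (staggered): CH3–COOH gauche; 1.1 = 1.1 kcal/mol.
COOH at 240° (eclipsed): H–NH2 eclipsed, CH3–H eclipsed, H–COOH eclipsed; 1.4 + 1.7 + 1.6 = 4.7 kcal/mol.
COOH at 300° (staggered): CH3–NH2 gauche; 0.7 = 0.7 kcal/mol.
The maximum (5.3 kcal/mol) occurs with COOH at 120°.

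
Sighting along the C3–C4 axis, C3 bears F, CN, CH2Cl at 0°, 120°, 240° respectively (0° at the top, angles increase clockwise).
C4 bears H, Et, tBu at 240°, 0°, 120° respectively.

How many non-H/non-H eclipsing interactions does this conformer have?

2

Non-H eclipsing pairs: F(0°)/Et(0°); CN(120°)/tBu(120°) — 2 interactions.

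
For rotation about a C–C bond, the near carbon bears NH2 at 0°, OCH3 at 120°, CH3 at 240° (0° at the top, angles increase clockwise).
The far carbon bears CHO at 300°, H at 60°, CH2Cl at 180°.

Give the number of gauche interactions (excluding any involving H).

4

Non-H gauche pairs: NH2(0°)/CHO(300°); OCH3(120°)/CH2Cl(180°); CH3(240°)/CHO(300°); CH3(240°)/CH2Cl(180°) — 4 interactions.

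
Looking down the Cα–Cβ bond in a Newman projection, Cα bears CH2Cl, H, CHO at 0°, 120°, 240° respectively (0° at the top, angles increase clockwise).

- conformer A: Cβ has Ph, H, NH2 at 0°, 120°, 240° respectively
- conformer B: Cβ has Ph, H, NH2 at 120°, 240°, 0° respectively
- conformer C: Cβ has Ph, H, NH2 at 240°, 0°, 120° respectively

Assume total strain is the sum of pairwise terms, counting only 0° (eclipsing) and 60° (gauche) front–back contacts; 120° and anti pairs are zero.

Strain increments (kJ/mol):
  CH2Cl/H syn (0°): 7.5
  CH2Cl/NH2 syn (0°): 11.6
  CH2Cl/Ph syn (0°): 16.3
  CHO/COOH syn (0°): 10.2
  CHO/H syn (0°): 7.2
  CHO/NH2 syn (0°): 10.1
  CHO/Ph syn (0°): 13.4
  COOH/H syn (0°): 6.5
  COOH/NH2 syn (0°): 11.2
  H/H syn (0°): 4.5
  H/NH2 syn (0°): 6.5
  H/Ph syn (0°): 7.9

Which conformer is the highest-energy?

A is eclipsed. CH2Cl at 0° is eclipsed with Ph at 0° (16.3); H at 120° is eclipsed with H at 120° (4.5); CHO at 240° is eclipsed with NH2 at 240° (10.1). Total 30.9 kJ/mol.
B is eclipsed. CH2Cl at 0° is eclipsed with NH2 at 0° (11.6); H at 120° is eclipsed with Ph at 120° (7.9); CHO at 240° is eclipsed with H at 240° (7.2). Total 26.7 kJ/mol.
C is eclipsed. CH2Cl at 0° is eclipsed with H at 0° (7.5); H at 120° is eclipsed with NH2 at 120° (6.5); CHO at 240° is eclipsed with Ph at 240° (13.4). Total 27.4 kJ/mol.
A has the highest total (30.9 kJ/mol).

A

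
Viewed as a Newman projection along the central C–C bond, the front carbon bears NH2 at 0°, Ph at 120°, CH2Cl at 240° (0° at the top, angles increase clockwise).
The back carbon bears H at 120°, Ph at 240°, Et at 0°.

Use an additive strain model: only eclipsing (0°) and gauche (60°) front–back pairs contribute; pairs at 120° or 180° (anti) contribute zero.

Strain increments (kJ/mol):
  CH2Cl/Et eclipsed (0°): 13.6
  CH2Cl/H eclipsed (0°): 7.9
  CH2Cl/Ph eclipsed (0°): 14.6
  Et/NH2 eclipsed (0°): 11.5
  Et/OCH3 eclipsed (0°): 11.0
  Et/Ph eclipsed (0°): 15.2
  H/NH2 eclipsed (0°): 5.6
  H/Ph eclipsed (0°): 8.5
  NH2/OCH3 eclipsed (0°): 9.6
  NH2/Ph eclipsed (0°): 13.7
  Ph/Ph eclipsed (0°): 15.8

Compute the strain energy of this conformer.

34.6 kJ/mol

This conformer (eclipsed): NH2(0°)/Et(0°) eclipsed 11.5; Ph(120°)/H(120°) eclipsed 8.5; CH2Cl(240°)/Ph(240°) eclipsed 14.6 → 34.6 kJ/mol.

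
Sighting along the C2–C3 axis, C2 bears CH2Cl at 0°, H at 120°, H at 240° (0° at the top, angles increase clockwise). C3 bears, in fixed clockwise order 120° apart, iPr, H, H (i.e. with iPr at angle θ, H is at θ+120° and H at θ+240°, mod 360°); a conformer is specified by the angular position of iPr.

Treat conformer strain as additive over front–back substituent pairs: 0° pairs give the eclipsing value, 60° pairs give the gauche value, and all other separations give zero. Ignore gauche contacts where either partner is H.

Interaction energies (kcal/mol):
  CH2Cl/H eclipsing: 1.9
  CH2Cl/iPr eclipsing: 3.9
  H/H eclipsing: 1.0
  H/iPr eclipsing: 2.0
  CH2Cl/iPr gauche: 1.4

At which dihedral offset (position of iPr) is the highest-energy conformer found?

0°

iPr at 0° (eclipsed): CH2Cl(0°)/iPr(0°) eclipsed 3.9; H(120°)/H(120°) eclipsed 1.0; H(240°)/H(240°) eclipsed 1.0 → 5.9 kcal/mol.
iPr at 60° (staggered): CH2Cl(0°)/iPr(60°) gauche 1.4 → 1.4 kcal/mol.
iPr at 120° (eclipsed): CH2Cl(0°)/H(0°) eclipsed 1.9; H(120°)/iPr(120°) eclipsed 2.0; H(240°)/H(240°) eclipsed 1.0 → 4.9 kcal/mol.
iPr at 180° (staggered): no non-H gauche contacts → 0.0 kcal/mol.
iPr at 240° (eclipsed): CH2Cl(0°)/H(0°) eclipsed 1.9; H(120°)/H(120°) eclipsed 1.0; H(240°)/iPr(240°) eclipsed 2.0 → 4.9 kcal/mol.
iPr at 300° (staggered): CH2Cl(0°)/iPr(300°) gauche 1.4 → 1.4 kcal/mol.
The maximum (5.9 kcal/mol) occurs with iPr at 0°.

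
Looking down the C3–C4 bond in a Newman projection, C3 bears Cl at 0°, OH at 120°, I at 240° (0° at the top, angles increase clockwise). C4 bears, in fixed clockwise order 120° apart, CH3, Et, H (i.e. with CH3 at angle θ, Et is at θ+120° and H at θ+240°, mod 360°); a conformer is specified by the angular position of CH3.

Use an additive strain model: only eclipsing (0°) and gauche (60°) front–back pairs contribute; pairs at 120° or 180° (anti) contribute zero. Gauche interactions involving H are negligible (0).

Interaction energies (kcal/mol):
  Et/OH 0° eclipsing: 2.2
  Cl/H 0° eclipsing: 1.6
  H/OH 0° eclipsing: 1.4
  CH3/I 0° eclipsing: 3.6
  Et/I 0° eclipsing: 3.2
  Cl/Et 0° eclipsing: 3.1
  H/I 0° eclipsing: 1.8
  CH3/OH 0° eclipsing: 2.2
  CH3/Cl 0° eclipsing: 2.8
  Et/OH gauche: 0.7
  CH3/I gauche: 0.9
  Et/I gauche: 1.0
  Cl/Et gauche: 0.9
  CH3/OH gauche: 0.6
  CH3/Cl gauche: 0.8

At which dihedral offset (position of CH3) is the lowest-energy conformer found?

CH3 at 0° (eclipsed): Cl(0°)/CH3(0°) eclipsed 2.8; OH(120°)/Et(120°) eclipsed 2.2; I(240°)/H(240°) eclipsed 1.8 → 6.8 kcal/mol.
CH3 at 60° (staggered): Cl(0°)/CH3(60°) gauche 0.8; OH(120°)/CH3(60°) gauche 0.6; OH(120°)/Et(180°) gauche 0.7; I(240°)/Et(180°) gauche 1.0 → 3.1 kcal/mol.
CH3 at 120° (eclipsed): Cl(0°)/H(0°) eclipsed 1.6; OH(120°)/CH3(120°) eclipsed 2.2; I(240°)/Et(240°) eclipsed 3.2 → 7.0 kcal/mol.
CH3 at 180° (staggered): Cl(0°)/Et(300°) gauche 0.9; OH(120°)/CH3(180°) gauche 0.6; I(240°)/CH3(180°) gauche 0.9; I(240°)/Et(300°) gauche 1.0 → 3.4 kcal/mol.
CH3 at 240° (eclipsed): Cl(0°)/Et(0°) eclipsed 3.1; OH(120°)/H(120°) eclipsed 1.4; I(240°)/CH3(240°) eclipsed 3.6 → 8.1 kcal/mol.
CH3 at 300° (staggered): Cl(0°)/CH3(300°) gauche 0.8; Cl(0°)/Et(60°) gauche 0.9; OH(120°)/Et(60°) gauche 0.7; I(240°)/CH3(300°) gauche 0.9 → 3.3 kcal/mol.
The minimum (3.1 kcal/mol) occurs with CH3 at 60°.

60°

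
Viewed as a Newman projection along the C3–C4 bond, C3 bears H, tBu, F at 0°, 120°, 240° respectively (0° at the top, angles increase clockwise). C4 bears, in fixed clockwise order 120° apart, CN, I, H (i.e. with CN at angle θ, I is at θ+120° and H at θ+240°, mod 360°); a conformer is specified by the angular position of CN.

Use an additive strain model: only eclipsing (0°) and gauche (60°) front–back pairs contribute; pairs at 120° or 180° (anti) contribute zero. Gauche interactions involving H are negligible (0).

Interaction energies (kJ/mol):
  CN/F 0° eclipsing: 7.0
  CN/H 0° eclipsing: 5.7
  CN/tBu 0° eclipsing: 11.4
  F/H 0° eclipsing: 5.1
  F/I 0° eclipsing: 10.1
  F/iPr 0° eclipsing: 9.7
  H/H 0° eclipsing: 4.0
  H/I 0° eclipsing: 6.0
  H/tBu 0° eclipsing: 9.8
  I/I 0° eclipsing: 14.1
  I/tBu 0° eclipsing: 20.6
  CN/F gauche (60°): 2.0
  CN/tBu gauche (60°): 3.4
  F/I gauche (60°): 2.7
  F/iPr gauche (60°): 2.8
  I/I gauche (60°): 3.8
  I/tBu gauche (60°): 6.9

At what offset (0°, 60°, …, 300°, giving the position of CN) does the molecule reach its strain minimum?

180°

CN at 0° (eclipsed): H(0°)/CN(0°) eclipsed 5.7; tBu(120°)/I(120°) eclipsed 20.6; F(240°)/H(240°) eclipsed 5.1 → 31.4 kJ/mol.
CN at 60° (staggered): tBu(120°)/CN(60°) gauche 3.4; tBu(120°)/I(180°) gauche 6.9; F(240°)/I(180°) gauche 2.7 → 13.0 kJ/mol.
CN at 120° (eclipsed): H(0°)/H(0°) eclipsed 4.0; tBu(120°)/CN(120°) eclipsed 11.4; F(240°)/I(240°) eclipsed 10.1 → 25.5 kJ/mol.
CN at 180° (staggered): tBu(120°)/CN(180°) gauche 3.4; F(240°)/CN(180°) gauche 2.0; F(240°)/I(300°) gauche 2.7 → 8.1 kJ/mol.
CN at 240° (eclipsed): H(0°)/I(0°) eclipsed 6.0; tBu(120°)/H(120°) eclipsed 9.8; F(240°)/CN(240°) eclipsed 7.0 → 22.8 kJ/mol.
CN at 300° (staggered): tBu(120°)/I(60°) gauche 6.9; F(240°)/CN(300°) gauche 2.0 → 8.9 kJ/mol.
The minimum (8.1 kJ/mol) occurs with CN at 180°.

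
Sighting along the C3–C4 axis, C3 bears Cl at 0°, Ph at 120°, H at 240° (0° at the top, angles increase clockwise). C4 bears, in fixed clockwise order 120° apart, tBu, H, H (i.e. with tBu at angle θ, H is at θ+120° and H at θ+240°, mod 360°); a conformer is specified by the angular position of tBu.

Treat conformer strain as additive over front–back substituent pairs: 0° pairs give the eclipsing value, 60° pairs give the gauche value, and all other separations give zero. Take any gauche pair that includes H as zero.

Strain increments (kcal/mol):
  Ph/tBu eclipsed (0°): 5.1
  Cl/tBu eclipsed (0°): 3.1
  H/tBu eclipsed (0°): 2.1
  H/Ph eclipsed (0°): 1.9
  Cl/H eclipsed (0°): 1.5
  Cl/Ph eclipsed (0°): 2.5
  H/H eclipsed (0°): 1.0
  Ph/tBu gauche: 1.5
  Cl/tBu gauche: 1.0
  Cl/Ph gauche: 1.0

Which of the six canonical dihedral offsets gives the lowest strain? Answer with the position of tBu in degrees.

300°

tBu at 0° (eclipsed): Cl–tBu eclipsed, Ph–H eclipsed, H–H eclipsed; 3.1 + 1.9 + 1.0 = 6.0 kcal/mol.
tBu at 60° (staggered): Cl–tBu gauche, Ph–tBu gauche; 1.0 + 1.5 = 2.5 kcal/mol.
tBu at 120° (eclipsed): Cl–H eclipsed, Ph–tBu eclipsed, H–H eclipsed; 1.5 + 5.1 + 1.0 = 7.6 kcal/mol.
tBu at 180° (staggered): Ph–tBu gauche; 1.5 = 1.5 kcal/mol.
tBu at 240° (eclipsed): Cl–H eclipsed, Ph–H eclipsed, H–tBu eclipsed; 1.5 + 1.9 + 2.1 = 5.5 kcal/mol.
tBu at 300° (staggered): Cl–tBu gauche; 1.0 = 1.0 kcal/mol.
The minimum (1.0 kcal/mol) occurs with tBu at 300°.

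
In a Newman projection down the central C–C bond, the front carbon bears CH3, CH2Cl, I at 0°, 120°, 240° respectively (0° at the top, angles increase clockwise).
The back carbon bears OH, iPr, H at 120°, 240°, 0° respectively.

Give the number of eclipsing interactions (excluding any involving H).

Non-H eclipsing pairs: CH2Cl(120°)/OH(120°); I(240°)/iPr(240°) — 2 interactions.

2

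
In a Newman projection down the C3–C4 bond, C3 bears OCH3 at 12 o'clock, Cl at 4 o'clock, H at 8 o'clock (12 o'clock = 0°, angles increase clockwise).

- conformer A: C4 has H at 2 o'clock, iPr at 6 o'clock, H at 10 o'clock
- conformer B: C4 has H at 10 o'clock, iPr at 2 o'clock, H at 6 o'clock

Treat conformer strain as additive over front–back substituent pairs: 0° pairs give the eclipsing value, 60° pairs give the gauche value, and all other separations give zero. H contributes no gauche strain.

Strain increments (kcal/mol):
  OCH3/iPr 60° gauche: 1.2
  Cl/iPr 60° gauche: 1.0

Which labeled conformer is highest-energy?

A (staggered): Cl–iPr gauche; 1.0 = 1.0 kcal/mol.
B (staggered): OCH3–iPr gauche, Cl–iPr gauche; 1.2 + 1.0 = 2.2 kcal/mol.
B has the highest total (2.2 kcal/mol).

B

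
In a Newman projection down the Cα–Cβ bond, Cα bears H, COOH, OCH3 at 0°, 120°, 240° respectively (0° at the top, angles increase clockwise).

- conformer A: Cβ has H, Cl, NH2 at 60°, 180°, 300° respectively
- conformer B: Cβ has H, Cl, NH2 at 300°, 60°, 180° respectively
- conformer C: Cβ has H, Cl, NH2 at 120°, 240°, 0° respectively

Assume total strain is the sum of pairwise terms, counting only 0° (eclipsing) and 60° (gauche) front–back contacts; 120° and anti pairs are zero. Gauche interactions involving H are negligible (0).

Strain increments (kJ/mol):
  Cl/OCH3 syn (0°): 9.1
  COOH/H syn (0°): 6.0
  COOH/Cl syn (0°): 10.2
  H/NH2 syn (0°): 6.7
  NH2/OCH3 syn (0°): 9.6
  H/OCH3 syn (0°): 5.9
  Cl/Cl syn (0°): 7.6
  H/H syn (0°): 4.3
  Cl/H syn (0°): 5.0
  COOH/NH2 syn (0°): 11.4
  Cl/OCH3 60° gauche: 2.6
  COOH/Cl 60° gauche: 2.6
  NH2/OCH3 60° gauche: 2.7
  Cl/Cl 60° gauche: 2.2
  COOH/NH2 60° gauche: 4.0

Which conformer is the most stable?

A

A (staggered): COOH–Cl gauche, OCH3–Cl gauche, OCH3–NH2 gauche; 2.6 + 2.6 + 2.7 = 7.9 kJ/mol.
B (staggered): COOH–Cl gauche, COOH–NH2 gauche, OCH3–NH2 gauche; 2.6 + 4.0 + 2.7 = 9.3 kJ/mol.
C (eclipsed): H–NH2 eclipsed, COOH–H eclipsed, OCH3–Cl eclipsed; 6.7 + 6.0 + 9.1 = 21.8 kJ/mol.
A has the lowest total (7.9 kJ/mol).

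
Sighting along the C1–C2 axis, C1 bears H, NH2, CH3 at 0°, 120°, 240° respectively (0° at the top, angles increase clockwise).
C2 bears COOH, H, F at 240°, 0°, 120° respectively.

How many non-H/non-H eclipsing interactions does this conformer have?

2

Non-H eclipsing pairs: NH2(120°)/F(120°); CH3(240°)/COOH(240°) — 2 interactions.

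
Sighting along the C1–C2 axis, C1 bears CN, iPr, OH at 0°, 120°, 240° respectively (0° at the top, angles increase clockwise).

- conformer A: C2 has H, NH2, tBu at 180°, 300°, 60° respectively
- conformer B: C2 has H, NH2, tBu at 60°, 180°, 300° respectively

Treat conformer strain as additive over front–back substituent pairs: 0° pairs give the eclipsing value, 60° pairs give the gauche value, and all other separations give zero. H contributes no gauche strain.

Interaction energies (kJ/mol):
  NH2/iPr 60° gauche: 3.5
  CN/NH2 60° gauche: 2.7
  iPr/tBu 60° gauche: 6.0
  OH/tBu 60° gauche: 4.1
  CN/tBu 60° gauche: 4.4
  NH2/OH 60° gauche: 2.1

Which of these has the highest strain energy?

A

A (staggered): CN–NH2 gauche, CN–tBu gauche, iPr–tBu gauche, OH–NH2 gauche; 2.7 + 4.4 + 6.0 + 2.1 = 15.2 kJ/mol.
B (staggered): CN–tBu gauche, iPr–NH2 gauche, OH–NH2 gauche, OH–tBu gauche; 4.4 + 3.5 + 2.1 + 4.1 = 14.1 kJ/mol.
A has the highest total (15.2 kJ/mol).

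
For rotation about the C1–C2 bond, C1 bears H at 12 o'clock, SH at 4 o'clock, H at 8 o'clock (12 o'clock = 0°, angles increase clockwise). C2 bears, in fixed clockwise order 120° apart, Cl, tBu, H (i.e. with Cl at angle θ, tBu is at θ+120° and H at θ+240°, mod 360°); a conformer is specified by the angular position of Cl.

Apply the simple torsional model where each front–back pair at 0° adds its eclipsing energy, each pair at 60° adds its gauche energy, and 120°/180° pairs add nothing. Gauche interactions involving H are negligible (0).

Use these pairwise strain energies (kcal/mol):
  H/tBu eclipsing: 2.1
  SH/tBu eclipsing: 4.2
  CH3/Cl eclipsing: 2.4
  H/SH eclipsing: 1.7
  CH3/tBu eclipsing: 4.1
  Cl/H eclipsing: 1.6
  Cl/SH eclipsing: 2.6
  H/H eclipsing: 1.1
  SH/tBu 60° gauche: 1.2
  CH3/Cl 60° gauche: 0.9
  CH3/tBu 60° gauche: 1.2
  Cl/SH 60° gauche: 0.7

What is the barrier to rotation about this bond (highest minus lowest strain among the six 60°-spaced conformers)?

6.2 kcal/mol

Cl at 0° is eclipsed. H at 0° is eclipsed with Cl at 0° (1.6); SH at 120° is eclipsed with tBu at 120° (4.2); H at 240° is eclipsed with H at 240° (1.1). Total 6.9 kcal/mol.
Cl at 60° is staggered. SH at 120° is gauche with Cl at 60° (0.7); SH at 120° is gauche with tBu at 180° (1.2). Total 1.9 kcal/mol.
Cl at 120° is eclipsed. H at 0° is eclipsed with H at 0° (1.1); SH at 120° is eclipsed with Cl at 120° (2.6); H at 240° is eclipsed with tBu at 240° (2.1). Total 5.8 kcal/mol.
Cl at 180° is staggered. SH at 120° is gauche with Cl at 180° (0.7). Total 0.7 kcal/mol.
Cl at 240° is eclipsed. H at 0° is eclipsed with tBu at 0° (2.1); SH at 120° is eclipsed with H at 120° (1.7); H at 240° is eclipsed with Cl at 240° (1.6). Total 5.4 kcal/mol.
Cl at 300° is staggered. SH at 120° is gauche with tBu at 60° (1.2). Total 1.2 kcal/mol.
Max at 0° (6.9 kcal/mol), min at 180° (0.7 kcal/mol); barrier = 6.2 kcal/mol.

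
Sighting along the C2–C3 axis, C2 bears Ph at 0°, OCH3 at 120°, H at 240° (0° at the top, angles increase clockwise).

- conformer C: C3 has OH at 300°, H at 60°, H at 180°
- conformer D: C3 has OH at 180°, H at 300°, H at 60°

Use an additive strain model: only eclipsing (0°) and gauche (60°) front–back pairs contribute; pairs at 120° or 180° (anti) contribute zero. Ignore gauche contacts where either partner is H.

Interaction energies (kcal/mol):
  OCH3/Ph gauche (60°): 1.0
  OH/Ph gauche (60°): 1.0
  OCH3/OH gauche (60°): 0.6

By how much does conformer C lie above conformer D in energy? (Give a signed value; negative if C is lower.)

+0.4 kcal/mol

C is staggered. Ph at 0° is gauche with OH at 300° (1.0). Total 1.0 kcal/mol.
D is staggered. OCH3 at 120° is gauche with OH at 180° (0.6). Total 0.6 kcal/mol.
E(C) − E(D) = 1.0 − 0.6 = +0.4 kcal/mol.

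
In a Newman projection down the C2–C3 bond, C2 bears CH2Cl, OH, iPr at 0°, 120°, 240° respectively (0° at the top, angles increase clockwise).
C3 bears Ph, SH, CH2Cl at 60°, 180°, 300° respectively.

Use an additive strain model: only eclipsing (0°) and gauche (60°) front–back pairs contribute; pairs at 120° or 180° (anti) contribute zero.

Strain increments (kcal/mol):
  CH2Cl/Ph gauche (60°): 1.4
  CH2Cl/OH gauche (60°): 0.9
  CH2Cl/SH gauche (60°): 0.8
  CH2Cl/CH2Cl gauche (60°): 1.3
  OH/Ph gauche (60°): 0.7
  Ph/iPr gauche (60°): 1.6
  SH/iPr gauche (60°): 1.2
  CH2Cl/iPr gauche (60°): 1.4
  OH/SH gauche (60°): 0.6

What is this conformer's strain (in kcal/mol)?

This conformer is staggered. CH2Cl at 0° is gauche with Ph at 60° (1.4); CH2Cl at 0° is gauche with CH2Cl at 300° (1.3); OH at 120° is gauche with Ph at 60° (0.7); OH at 120° is gauche with SH at 180° (0.6); iPr at 240° is gauche with SH at 180° (1.2); iPr at 240° is gauche with CH2Cl at 300° (1.4). Total 6.6 kcal/mol.

6.6 kcal/mol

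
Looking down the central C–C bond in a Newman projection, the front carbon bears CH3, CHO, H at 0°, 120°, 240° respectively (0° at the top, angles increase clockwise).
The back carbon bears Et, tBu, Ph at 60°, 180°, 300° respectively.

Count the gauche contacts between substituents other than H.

Non-H gauche pairs: CH3(0°)/Et(60°); CH3(0°)/Ph(300°); CHO(120°)/Et(60°); CHO(120°)/tBu(180°) — 4 interactions.

4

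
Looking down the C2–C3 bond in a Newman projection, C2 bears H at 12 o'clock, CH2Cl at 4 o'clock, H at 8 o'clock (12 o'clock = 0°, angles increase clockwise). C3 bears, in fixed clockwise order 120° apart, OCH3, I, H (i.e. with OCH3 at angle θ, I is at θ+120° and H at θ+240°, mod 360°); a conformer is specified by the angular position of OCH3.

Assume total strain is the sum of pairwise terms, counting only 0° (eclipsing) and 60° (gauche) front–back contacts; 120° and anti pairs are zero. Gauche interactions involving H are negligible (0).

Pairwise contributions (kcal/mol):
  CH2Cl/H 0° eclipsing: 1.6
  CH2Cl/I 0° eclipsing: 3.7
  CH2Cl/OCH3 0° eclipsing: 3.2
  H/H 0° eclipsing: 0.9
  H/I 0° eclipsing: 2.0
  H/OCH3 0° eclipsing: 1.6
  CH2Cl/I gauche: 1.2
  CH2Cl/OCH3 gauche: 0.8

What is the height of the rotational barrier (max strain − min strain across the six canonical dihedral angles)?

OCH3 at 0° is eclipsed. H at 0° is eclipsed with OCH3 at 0° (1.6); CH2Cl at 120° is eclipsed with I at 120° (3.7); H at 240° is eclipsed with H at 240° (0.9). Total 6.2 kcal/mol.
OCH3 at 60° is staggered. CH2Cl at 120° is gauche with OCH3 at 60° (0.8); CH2Cl at 120° is gauche with I at 180° (1.2). Total 2.0 kcal/mol.
OCH3 at 120° is eclipsed. H at 0° is eclipsed with H at 0° (0.9); CH2Cl at 120° is eclipsed with OCH3 at 120° (3.2); H at 240° is eclipsed with I at 240° (2.0). Total 6.1 kcal/mol.
OCH3 at 180° is staggered. CH2Cl at 120° is gauche with OCH3 at 180° (0.8). Total 0.8 kcal/mol.
OCH3 at 240° is eclipsed. H at 0° is eclipsed with I at 0° (2.0); CH2Cl at 120° is eclipsed with H at 120° (1.6); H at 240° is eclipsed with OCH3 at 240° (1.6). Total 5.2 kcal/mol.
OCH3 at 300° is staggered. CH2Cl at 120° is gauche with I at 60° (1.2). Total 1.2 kcal/mol.
Max at 0° (6.2 kcal/mol), min at 180° (0.8 kcal/mol); barrier = 5.4 kcal/mol.

5.4 kcal/mol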